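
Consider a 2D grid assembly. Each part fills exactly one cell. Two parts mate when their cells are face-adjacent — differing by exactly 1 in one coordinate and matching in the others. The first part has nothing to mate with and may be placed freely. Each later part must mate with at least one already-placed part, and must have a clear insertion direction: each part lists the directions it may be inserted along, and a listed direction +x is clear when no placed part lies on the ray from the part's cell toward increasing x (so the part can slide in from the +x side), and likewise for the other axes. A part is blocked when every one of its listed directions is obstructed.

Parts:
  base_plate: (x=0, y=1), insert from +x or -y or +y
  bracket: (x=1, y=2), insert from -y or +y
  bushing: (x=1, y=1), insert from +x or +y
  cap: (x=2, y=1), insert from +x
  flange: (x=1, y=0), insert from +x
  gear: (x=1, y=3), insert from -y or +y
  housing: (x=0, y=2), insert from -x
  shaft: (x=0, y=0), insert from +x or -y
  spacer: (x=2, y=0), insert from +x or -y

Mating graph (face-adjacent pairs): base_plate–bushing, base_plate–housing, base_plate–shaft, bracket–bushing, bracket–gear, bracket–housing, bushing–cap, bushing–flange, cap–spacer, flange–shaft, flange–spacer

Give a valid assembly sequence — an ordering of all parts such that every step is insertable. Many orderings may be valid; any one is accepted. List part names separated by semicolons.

base_plate; bushing; cap; flange; spacer; housing; shaft; bracket; gear

1. base_plate@(0, 1) [+x clear] — {base_plate}
2. bushing@(1, 1) [+x clear] — {base_plate, bushing}
3. cap@(2, 1) [+x clear] — {base_plate, bushing, cap}
4. flange@(1, 0) [+x clear] — {base_plate, bushing, cap, flange}
5. spacer@(2, 0) [+x clear] — {base_plate, bushing, cap, flange, spacer}
6. housing@(0, 2) [-x clear] — {base_plate, bushing, cap, flange, housing, spacer}
7. shaft@(0, 0) [-y clear] — {base_plate, bushing, cap, flange, housing, shaft, spacer}
8. bracket@(1, 2) [+y clear] — {base_plate, bracket, bushing, cap, flange, housing, shaft, spacer}
9. gear@(1, 3) [+y clear] — {base_plate, bracket, bushing, cap, flange, gear, housing, shaft, spacer}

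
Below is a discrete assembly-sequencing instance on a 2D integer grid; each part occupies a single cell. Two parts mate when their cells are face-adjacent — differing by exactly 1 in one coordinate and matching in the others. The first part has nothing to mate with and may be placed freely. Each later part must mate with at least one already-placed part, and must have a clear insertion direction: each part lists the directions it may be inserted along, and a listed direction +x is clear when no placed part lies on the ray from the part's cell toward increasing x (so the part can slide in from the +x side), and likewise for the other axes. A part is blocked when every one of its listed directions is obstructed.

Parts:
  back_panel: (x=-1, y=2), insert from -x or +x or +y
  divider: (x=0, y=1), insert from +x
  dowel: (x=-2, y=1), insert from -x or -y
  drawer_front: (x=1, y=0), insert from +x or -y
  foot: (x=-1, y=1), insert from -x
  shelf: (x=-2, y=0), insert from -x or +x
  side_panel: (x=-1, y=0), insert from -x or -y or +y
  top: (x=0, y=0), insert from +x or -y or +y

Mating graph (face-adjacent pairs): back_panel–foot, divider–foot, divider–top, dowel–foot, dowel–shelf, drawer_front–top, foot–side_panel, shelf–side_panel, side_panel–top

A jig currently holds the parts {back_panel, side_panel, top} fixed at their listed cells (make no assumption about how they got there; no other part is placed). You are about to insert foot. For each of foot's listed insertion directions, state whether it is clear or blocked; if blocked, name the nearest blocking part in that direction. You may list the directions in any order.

-x: ray from foot(-1, 1) has no placed part ⇒ clear

-x: clear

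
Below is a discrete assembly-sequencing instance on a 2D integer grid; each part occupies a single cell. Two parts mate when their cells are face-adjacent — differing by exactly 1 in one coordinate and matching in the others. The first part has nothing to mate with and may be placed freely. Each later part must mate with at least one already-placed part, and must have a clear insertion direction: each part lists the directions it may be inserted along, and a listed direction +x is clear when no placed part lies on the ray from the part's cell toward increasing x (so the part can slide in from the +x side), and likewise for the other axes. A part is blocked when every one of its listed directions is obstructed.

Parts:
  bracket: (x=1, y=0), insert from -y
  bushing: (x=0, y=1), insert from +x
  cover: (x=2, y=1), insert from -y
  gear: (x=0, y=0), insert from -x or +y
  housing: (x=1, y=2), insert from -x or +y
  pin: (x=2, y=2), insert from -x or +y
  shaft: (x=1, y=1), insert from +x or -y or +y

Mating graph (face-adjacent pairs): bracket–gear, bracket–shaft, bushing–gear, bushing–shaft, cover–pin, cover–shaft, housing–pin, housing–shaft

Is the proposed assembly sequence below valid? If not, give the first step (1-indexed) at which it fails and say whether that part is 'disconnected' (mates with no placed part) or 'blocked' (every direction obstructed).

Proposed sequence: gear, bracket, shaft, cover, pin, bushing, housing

1. gear@(0, 0) [-x clear] — {gear}
2. bracket@(1, 0) [-y clear] — {bracket, gear}
3. shaft@(1, 1) [+x clear] — {bracket, gear, shaft}
4. cover@(2, 1) [-y clear] — {bracket, cover, gear, shaft}
5. pin@(2, 2) [-x clear] — {bracket, cover, gear, pin, shaft}
6. bushing@(0, 1) — +x all obstructed ⇒ blocked

Invalid at step 6 (blocked)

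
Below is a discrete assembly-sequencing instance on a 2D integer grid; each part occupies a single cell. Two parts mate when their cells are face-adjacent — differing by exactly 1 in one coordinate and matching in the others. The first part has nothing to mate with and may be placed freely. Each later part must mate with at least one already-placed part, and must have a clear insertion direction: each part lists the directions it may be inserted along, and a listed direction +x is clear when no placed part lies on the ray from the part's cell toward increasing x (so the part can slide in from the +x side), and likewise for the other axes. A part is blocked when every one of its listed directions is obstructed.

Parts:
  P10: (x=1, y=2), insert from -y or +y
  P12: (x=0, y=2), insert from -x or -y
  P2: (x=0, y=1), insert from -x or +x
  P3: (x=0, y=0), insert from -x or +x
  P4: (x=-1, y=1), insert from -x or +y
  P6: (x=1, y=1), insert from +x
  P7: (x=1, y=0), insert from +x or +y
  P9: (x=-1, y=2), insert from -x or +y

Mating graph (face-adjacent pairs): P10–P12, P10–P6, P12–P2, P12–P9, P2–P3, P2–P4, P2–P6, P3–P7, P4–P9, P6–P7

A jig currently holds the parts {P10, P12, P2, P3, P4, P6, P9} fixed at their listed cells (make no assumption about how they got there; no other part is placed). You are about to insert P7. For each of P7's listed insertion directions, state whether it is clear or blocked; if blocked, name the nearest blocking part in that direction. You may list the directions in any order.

+x: clear; +y: blocked by P6

+x: ray from P7(1, 0) has no placed part ⇒ clear
+y: nearest on ray is P6@(1, 1) ⇒ blocked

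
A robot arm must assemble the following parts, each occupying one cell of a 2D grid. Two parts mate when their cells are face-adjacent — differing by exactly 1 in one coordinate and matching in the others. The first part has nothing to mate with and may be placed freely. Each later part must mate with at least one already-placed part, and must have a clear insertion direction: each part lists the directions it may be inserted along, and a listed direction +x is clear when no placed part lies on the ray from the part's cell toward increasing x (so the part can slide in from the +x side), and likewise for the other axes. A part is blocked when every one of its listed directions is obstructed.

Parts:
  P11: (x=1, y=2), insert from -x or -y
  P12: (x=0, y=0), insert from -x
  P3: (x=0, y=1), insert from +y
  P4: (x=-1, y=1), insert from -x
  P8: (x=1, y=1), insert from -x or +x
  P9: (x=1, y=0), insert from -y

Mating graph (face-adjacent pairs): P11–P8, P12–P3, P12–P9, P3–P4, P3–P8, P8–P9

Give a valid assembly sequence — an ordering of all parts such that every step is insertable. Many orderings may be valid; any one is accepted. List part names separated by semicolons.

P11; P8; P9; P12; P3; P4

1. P11@(1, 2) [-x clear] — {P11}
2. P8@(1, 1) [-x clear] — {P11, P8}
3. P9@(1, 0) [-y clear] — {P11, P8, P9}
4. P12@(0, 0) [-x clear] — {P11, P12, P8, P9}
5. P3@(0, 1) [+y clear] — {P11, P12, P3, P8, P9}
6. P4@(-1, 1) [-x clear] — {P11, P12, P3, P4, P8, P9}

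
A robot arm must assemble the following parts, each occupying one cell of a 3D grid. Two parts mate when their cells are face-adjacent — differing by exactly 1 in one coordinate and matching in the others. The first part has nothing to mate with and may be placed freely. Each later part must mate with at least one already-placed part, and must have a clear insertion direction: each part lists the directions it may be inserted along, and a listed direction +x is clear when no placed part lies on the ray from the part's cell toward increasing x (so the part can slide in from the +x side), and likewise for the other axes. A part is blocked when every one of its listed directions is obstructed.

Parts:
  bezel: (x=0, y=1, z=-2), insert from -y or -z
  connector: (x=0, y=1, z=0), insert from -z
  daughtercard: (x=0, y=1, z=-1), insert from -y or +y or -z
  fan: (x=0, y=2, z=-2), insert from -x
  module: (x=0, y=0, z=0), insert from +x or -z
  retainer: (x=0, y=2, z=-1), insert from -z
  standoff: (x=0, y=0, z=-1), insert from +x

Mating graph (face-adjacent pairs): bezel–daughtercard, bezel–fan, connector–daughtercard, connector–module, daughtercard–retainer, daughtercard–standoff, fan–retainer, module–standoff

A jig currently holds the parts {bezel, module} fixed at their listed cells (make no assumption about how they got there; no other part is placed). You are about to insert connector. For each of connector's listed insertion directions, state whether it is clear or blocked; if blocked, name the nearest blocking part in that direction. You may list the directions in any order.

-z: blocked by bezel

-z: nearest on ray is bezel@(0, 1, -2) ⇒ blocked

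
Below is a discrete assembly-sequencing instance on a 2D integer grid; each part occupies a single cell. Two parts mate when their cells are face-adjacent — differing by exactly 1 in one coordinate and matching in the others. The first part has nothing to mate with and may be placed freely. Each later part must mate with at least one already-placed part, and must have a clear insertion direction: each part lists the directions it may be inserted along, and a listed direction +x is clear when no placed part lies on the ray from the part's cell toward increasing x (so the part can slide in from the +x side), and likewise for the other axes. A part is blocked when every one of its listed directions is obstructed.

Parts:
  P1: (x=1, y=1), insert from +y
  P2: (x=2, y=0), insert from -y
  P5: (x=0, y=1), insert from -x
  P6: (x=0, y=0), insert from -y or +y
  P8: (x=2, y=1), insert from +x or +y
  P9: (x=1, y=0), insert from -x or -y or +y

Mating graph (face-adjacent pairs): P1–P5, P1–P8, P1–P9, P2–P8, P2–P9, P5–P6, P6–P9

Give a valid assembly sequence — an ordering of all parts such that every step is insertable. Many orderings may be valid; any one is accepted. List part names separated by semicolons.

P9; P6; P1; P2; P8; P5

1. P9@(1, 0) [-x clear] — {P9}
2. P6@(0, 0) [-y clear] — {P6, P9}
3. P1@(1, 1) [+y clear] — {P1, P6, P9}
4. P2@(2, 0) [-y clear] — {P1, P2, P6, P9}
5. P8@(2, 1) [+x clear] — {P1, P2, P6, P8, P9}
6. P5@(0, 1) [-x clear] — {P1, P2, P5, P6, P8, P9}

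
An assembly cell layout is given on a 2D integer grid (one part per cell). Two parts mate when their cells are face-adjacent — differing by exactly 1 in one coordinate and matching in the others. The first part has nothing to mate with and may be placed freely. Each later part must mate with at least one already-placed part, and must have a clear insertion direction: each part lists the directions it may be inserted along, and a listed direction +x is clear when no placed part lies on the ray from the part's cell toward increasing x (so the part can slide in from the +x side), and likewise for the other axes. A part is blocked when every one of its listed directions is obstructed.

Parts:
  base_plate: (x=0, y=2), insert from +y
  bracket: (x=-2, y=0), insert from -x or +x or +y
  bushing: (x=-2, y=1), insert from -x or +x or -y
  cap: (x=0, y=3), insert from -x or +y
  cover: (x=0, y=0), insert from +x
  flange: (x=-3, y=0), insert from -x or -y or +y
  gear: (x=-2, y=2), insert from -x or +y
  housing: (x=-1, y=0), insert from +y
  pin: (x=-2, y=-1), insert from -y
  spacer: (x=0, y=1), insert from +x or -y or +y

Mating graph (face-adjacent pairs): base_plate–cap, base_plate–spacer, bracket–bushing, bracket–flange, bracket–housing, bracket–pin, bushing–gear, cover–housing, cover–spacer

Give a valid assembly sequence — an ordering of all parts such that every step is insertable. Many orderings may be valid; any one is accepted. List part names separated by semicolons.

base_plate; cap; spacer; cover; housing; bracket; bushing; gear; flange; pin

1. base_plate@(0, 2) [+y clear] — {base_plate}
2. cap@(0, 3) [-x clear] — {base_plate, cap}
3. spacer@(0, 1) [+x clear] — {base_plate, cap, spacer}
4. cover@(0, 0) [+x clear] — {base_plate, cap, cover, spacer}
5. housing@(-1, 0) [+y clear] — {base_plate, cap, cover, housing, spacer}
6. bracket@(-2, 0) [-x clear] — {base_plate, bracket, cap, cover, housing, spacer}
7. bushing@(-2, 1) [-x clear] — {base_plate, bracket, bushing, cap, cover, housing, spacer}
8. gear@(-2, 2) [-x clear] — {base_plate, bracket, bushing, cap, cover, gear, housing, spacer}
9. flange@(-3, 0) [-x clear] — {base_plate, bracket, bushing, cap, cover, flange, gear, housing, spacer}
10. pin@(-2, -1) [-y clear] — {base_plate, bracket, bushing, cap, cover, flange, gear, housing, pin, spacer}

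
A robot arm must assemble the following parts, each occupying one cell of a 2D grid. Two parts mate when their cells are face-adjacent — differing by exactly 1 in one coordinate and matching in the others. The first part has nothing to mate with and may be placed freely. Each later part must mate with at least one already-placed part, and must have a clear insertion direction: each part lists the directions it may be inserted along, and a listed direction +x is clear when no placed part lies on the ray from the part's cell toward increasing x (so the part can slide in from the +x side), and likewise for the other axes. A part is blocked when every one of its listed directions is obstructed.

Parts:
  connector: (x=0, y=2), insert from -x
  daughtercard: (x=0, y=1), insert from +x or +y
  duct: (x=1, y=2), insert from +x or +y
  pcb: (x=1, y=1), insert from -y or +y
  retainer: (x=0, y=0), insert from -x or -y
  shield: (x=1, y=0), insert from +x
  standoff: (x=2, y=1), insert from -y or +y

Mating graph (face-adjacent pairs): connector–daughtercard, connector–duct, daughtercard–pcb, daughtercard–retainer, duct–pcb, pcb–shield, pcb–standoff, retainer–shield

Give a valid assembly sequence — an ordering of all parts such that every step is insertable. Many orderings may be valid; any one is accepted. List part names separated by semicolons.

retainer; daughtercard; connector; pcb; standoff; duct; shield

1. retainer@(0, 0) [-x clear] — {retainer}
2. daughtercard@(0, 1) [+x clear] — {daughtercard, retainer}
3. connector@(0, 2) [-x clear] — {connector, daughtercard, retainer}
4. pcb@(1, 1) [-y clear] — {connector, daughtercard, pcb, retainer}
5. standoff@(2, 1) [-y clear] — {connector, daughtercard, pcb, retainer, standoff}
6. duct@(1, 2) [+x clear] — {connector, daughtercard, duct, pcb, retainer, standoff}
7. shield@(1, 0) [+x clear] — {connector, daughtercard, duct, pcb, retainer, shield, standoff}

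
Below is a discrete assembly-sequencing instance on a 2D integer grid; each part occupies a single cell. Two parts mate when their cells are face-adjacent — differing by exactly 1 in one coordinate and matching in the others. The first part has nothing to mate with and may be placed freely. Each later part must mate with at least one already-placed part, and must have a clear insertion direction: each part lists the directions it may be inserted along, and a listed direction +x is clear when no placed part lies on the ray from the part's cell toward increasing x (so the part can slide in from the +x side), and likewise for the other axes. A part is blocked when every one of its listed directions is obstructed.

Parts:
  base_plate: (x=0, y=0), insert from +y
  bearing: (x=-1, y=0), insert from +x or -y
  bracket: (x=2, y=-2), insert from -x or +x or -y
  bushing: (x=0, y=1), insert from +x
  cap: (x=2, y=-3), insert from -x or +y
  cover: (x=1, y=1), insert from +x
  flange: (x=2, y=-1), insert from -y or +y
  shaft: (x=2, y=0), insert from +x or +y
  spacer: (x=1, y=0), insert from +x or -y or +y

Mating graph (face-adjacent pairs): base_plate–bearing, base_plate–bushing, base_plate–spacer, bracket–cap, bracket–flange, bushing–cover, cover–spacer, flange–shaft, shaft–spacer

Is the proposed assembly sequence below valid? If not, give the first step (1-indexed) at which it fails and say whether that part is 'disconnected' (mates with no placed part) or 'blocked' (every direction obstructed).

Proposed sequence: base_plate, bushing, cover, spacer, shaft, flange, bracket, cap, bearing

1. base_plate@(0, 0) [+y clear] — {base_plate}
2. bushing@(0, 1) [+x clear] — {base_plate, bushing}
3. cover@(1, 1) [+x clear] — {base_plate, bushing, cover}
4. spacer@(1, 0) [+x clear] — {base_plate, bushing, cover, spacer}
5. shaft@(2, 0) [+x clear] — {base_plate, bushing, cover, shaft, spacer}
6. flange@(2, -1) [-y clear] — {base_plate, bushing, cover, flange, shaft, spacer}
7. bracket@(2, -2) [-x clear] — {base_plate, bracket, bushing, cover, flange, shaft, spacer}
8. cap@(2, -3) [-x clear] — {base_plate, bracket, bushing, cap, cover, flange, shaft, spacer}
9. bearing@(-1, 0) [-y clear] — {base_plate, bearing, bracket, bushing, cap, cover, flange, shaft, spacer}

Valid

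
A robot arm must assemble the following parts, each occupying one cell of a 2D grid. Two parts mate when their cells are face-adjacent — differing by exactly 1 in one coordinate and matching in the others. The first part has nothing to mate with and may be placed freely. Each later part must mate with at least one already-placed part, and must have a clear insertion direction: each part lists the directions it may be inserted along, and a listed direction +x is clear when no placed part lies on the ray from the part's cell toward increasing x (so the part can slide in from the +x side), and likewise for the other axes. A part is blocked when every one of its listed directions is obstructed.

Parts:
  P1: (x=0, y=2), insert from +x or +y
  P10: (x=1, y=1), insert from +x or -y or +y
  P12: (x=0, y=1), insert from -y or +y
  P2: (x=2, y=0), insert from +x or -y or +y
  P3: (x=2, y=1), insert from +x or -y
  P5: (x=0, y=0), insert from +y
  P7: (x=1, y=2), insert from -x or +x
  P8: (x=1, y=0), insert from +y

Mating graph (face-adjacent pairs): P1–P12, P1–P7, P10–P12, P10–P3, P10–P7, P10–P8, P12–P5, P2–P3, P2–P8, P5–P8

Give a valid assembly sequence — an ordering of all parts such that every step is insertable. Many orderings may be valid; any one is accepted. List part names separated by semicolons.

1. P8@(1, 0) [+y clear] — {P8}
2. P10@(1, 1) [+x clear] — {P10, P8}
3. P7@(1, 2) [-x clear] — {P10, P7, P8}
4. P2@(2, 0) [+x clear] — {P10, P2, P7, P8}
5. P5@(0, 0) [+y clear] — {P10, P2, P5, P7, P8}
6. P12@(0, 1) [+y clear] — {P10, P12, P2, P5, P7, P8}
7. P1@(0, 2) [+y clear] — {P1, P10, P12, P2, P5, P7, P8}
8. P3@(2, 1) [+x clear] — {P1, P10, P12, P2, P3, P5, P7, P8}

P8; P10; P7; P2; P5; P12; P1; P3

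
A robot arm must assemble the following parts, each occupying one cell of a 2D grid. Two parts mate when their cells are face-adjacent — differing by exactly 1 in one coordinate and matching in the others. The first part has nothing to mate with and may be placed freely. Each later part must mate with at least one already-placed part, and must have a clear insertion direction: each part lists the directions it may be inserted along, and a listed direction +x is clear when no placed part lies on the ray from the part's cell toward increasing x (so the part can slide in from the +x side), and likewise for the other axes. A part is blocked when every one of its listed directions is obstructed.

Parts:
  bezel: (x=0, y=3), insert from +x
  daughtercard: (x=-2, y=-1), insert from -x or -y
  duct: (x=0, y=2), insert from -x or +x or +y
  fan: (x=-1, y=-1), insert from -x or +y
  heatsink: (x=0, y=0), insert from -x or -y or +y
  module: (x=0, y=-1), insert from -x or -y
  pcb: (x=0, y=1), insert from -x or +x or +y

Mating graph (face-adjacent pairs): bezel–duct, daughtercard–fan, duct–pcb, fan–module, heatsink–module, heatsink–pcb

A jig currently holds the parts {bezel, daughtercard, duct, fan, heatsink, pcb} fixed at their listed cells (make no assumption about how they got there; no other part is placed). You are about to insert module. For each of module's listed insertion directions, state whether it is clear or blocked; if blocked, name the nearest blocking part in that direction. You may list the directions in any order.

-x: blocked by fan; -y: clear

-x: nearest on ray is fan@(-1, -1) ⇒ blocked
-y: ray from module(0, -1) has no placed part ⇒ clear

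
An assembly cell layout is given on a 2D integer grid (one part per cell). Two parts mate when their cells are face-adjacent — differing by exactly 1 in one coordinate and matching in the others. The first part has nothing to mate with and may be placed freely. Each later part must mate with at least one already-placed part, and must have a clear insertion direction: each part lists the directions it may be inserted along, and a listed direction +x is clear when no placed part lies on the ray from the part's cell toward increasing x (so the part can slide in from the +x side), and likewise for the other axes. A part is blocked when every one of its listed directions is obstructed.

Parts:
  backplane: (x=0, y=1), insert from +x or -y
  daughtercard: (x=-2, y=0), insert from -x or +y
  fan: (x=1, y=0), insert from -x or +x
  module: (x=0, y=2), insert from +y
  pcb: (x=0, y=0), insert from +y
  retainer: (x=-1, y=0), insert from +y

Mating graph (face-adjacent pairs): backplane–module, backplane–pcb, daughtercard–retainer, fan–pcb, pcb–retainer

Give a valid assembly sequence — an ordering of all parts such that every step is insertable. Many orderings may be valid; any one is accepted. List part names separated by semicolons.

1. daughtercard@(-2, 0) [-x clear] — {daughtercard}
2. retainer@(-1, 0) [+y clear] — {daughtercard, retainer}
3. pcb@(0, 0) [+y clear] — {daughtercard, pcb, retainer}
4. backplane@(0, 1) [+x clear] — {backplane, daughtercard, pcb, retainer}
5. module@(0, 2) [+y clear] — {backplane, daughtercard, module, pcb, retainer}
6. fan@(1, 0) [+x clear] — {backplane, daughtercard, fan, module, pcb, retainer}

daughtercard; retainer; pcb; backplane; module; fan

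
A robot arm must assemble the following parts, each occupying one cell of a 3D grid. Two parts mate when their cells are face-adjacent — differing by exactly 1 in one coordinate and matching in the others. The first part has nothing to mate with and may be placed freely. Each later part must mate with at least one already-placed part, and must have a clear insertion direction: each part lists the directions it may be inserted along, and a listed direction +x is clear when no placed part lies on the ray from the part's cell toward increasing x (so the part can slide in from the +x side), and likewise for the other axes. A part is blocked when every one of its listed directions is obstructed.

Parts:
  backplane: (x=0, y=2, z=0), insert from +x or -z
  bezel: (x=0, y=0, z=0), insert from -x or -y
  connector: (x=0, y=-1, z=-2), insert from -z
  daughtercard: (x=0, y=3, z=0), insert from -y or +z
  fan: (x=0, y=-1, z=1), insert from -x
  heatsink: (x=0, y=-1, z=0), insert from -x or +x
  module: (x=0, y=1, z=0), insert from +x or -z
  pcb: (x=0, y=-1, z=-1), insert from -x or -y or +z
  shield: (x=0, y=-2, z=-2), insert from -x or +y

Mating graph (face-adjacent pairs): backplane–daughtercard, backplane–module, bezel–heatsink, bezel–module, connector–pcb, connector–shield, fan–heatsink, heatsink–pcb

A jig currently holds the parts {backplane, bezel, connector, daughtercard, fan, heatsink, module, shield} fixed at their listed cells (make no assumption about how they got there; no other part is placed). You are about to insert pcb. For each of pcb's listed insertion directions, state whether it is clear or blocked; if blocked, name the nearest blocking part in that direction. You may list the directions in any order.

-x: ray from pcb(0, -1, -1) has no placed part ⇒ clear
-y: ray from pcb(0, -1, -1) has no placed part ⇒ clear
+z: nearest on ray is heatsink@(0, -1, 0) ⇒ blocked

+z: blocked by heatsink; -x: clear; -y: clear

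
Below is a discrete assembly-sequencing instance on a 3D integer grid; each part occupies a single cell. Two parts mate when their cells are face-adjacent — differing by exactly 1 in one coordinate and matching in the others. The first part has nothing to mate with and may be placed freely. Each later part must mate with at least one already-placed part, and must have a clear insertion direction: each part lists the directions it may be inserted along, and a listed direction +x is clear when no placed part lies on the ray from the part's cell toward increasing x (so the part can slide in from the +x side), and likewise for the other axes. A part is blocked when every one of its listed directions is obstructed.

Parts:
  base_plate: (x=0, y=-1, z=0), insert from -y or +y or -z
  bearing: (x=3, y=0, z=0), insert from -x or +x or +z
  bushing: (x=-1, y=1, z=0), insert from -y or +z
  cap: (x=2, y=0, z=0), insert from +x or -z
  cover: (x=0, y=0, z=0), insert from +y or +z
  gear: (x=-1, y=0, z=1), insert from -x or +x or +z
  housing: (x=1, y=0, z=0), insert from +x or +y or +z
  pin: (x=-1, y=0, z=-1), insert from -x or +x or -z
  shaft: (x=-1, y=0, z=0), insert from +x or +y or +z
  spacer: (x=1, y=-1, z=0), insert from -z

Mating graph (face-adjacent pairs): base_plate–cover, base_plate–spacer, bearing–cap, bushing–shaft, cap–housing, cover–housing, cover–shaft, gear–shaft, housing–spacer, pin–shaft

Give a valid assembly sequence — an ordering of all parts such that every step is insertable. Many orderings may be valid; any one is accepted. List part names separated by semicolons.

housing; cover; shaft; bushing; gear; spacer; pin; cap; bearing; base_plate

1. housing@(1, 0, 0) [+x clear] — {housing}
2. cover@(0, 0, 0) [+y clear] — {cover, housing}
3. shaft@(-1, 0, 0) [+y clear] — {cover, housing, shaft}
4. bushing@(-1, 1, 0) [+z clear] — {bushing, cover, housing, shaft}
5. gear@(-1, 0, 1) [-x clear] — {bushing, cover, gear, housing, shaft}
6. spacer@(1, -1, 0) [-z clear] — {bushing, cover, gear, housing, shaft, spacer}
7. pin@(-1, 0, -1) [-x clear] — {bushing, cover, gear, housing, pin, shaft, spacer}
8. cap@(2, 0, 0) [+x clear] — {bushing, cap, cover, gear, housing, pin, shaft, spacer}
9. bearing@(3, 0, 0) [+x clear] — {bearing, bushing, cap, cover, gear, housing, pin, shaft, spacer}
10. base_plate@(0, -1, 0) [-y clear] — {base_plate, bearing, bushing, cap, cover, gear, housing, pin, shaft, spacer}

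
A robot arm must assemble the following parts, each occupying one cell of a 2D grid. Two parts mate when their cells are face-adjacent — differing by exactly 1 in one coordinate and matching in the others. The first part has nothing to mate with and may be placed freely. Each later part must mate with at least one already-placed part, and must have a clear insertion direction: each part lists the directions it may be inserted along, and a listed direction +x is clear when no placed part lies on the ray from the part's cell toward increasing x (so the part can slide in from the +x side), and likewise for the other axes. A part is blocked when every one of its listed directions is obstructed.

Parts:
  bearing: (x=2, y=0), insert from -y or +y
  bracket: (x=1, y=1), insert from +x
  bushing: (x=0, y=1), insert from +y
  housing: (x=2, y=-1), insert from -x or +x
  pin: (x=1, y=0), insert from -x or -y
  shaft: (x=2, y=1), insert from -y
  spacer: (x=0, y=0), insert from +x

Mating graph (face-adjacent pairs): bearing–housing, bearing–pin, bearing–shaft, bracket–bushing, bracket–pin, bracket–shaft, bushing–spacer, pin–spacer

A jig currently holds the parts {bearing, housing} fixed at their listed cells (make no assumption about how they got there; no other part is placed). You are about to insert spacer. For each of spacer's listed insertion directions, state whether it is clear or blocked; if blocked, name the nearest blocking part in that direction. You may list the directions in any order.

+x: blocked by bearing

+x: nearest on ray is bearing@(2, 0) ⇒ blocked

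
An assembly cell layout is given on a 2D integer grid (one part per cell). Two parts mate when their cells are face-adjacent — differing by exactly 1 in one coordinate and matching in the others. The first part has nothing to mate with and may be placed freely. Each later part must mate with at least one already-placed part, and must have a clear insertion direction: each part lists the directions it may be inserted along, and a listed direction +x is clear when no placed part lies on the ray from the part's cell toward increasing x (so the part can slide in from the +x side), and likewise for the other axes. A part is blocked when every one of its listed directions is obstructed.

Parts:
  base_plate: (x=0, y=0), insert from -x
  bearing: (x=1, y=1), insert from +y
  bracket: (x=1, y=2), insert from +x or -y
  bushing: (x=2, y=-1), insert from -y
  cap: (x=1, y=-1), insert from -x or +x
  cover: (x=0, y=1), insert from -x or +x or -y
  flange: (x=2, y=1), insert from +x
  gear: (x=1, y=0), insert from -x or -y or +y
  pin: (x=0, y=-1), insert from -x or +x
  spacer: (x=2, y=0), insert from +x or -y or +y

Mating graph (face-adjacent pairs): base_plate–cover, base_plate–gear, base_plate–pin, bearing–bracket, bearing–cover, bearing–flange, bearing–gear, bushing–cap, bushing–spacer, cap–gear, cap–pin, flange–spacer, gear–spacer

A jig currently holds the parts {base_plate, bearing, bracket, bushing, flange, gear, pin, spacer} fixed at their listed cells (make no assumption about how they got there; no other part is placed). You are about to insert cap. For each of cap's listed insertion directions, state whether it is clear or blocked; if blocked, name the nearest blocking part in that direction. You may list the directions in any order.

+x: blocked by bushing; -x: blocked by pin

-x: nearest on ray is pin@(0, -1) ⇒ blocked
+x: nearest on ray is bushing@(2, -1) ⇒ blocked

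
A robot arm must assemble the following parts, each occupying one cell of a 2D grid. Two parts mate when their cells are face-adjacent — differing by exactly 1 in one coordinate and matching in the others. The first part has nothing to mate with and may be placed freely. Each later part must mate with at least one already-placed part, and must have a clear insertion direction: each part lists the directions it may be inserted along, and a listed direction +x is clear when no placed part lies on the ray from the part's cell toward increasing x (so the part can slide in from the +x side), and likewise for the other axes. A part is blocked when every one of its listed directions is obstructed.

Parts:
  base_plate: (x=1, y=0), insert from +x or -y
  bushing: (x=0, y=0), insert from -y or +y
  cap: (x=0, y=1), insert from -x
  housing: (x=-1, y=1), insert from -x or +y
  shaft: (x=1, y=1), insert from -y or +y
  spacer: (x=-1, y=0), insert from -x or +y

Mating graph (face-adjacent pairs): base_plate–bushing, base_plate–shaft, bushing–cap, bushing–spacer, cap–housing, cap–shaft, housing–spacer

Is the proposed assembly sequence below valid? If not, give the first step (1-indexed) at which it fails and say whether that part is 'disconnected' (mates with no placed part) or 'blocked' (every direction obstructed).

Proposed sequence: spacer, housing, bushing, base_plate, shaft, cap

1. spacer@(-1, 0) [-x clear] — {spacer}
2. housing@(-1, 1) [-x clear] — {housing, spacer}
3. bushing@(0, 0) [-y clear] — {bushing, housing, spacer}
4. base_plate@(1, 0) [+x clear] — {base_plate, bushing, housing, spacer}
5. shaft@(1, 1) [+y clear] — {base_plate, bushing, housing, shaft, spacer}
6. cap@(0, 1) — -x all obstructed ⇒ blocked

Invalid at step 6 (blocked)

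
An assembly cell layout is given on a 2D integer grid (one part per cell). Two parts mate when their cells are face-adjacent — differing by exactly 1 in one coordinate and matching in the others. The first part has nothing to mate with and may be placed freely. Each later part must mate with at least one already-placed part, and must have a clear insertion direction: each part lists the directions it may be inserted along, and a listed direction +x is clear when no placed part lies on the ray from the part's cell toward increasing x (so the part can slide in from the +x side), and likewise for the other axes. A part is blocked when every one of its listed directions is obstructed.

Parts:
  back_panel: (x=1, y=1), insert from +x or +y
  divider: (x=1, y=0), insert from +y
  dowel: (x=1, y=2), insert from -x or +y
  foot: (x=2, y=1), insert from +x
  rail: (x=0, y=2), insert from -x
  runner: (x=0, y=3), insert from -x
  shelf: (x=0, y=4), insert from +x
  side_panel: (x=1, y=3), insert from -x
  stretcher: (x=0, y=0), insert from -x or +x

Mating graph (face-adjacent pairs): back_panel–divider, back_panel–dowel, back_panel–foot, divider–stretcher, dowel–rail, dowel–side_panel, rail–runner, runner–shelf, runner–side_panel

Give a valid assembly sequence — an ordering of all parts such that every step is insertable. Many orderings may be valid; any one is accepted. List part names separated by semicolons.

stretcher; divider; back_panel; dowel; side_panel; runner; shelf; rail; foot

1. stretcher@(0, 0) [-x clear] — {stretcher}
2. divider@(1, 0) [+y clear] — {divider, stretcher}
3. back_panel@(1, 1) [+x clear] — {back_panel, divider, stretcher}
4. dowel@(1, 2) [-x clear] — {back_panel, divider, dowel, stretcher}
5. side_panel@(1, 3) [-x clear] — {back_panel, divider, dowel, side_panel, stretcher}
6. runner@(0, 3) [-x clear] — {back_panel, divider, dowel, runner, side_panel, stretcher}
7. shelf@(0, 4) [+x clear] — {back_panel, divider, dowel, runner, shelf, side_panel, stretcher}
8. rail@(0, 2) [-x clear] — {back_panel, divider, dowel, rail, runner, shelf, side_panel, stretcher}
9. foot@(2, 1) [+x clear] — {back_panel, divider, dowel, foot, rail, runner, shelf, side_panel, stretcher}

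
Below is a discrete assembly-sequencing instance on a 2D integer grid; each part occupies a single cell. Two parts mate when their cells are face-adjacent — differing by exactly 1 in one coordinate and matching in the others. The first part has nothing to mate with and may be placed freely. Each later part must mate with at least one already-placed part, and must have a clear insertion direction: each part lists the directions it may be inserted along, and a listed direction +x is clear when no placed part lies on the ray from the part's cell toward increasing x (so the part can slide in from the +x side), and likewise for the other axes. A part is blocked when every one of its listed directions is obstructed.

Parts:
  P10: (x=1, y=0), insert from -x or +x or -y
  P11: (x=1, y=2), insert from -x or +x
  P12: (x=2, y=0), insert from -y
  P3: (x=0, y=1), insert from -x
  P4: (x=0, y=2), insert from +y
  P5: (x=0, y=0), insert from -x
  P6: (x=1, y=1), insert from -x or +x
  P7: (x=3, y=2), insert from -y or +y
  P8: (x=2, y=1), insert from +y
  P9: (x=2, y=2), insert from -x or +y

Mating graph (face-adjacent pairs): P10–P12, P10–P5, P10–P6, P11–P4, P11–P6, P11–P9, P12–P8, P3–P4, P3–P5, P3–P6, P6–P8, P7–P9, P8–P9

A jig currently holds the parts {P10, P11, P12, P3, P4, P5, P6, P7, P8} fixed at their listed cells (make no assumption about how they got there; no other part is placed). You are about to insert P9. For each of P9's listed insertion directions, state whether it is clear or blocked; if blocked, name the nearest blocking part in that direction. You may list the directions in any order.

-x: nearest on ray is P11@(1, 2) ⇒ blocked
+y: ray from P9(2, 2) has no placed part ⇒ clear

+y: clear; -x: blocked by P11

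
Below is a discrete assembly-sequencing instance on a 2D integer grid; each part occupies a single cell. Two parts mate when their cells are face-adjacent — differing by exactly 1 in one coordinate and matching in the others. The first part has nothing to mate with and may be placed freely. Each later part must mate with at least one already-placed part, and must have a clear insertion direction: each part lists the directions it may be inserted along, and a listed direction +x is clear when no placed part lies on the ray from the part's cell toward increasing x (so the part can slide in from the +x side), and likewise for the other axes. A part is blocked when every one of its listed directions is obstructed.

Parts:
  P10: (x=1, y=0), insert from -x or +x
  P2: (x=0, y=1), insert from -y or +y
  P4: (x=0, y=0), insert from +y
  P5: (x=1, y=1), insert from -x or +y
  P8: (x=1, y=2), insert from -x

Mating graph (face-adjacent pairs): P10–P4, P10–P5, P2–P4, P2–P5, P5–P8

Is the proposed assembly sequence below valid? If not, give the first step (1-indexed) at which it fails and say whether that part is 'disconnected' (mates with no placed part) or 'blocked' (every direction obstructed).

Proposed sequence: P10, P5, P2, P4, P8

Invalid at step 4 (blocked)

1. P10@(1, 0) [-x clear] — {P10}
2. P5@(1, 1) [-x clear] — {P10, P5}
3. P2@(0, 1) [-y clear] — {P10, P2, P5}
4. P4@(0, 0) — +y all obstructed ⇒ blocked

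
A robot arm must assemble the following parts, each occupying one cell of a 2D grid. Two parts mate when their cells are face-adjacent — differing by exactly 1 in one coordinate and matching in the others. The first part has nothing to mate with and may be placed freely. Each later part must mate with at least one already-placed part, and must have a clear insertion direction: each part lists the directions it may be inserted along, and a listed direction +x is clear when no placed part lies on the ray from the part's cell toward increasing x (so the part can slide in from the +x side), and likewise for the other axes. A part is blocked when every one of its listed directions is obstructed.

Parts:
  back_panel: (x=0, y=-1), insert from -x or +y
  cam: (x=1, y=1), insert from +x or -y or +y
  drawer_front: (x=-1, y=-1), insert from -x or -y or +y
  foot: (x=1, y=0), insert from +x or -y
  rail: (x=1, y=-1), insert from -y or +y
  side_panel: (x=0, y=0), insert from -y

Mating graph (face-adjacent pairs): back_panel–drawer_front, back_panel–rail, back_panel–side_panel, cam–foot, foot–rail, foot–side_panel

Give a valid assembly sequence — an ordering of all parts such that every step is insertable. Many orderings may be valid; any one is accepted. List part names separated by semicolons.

cam; foot; rail; side_panel; back_panel; drawer_front

1. cam@(1, 1) [+x clear] — {cam}
2. foot@(1, 0) [+x clear] — {cam, foot}
3. rail@(1, -1) [-y clear] — {cam, foot, rail}
4. side_panel@(0, 0) [-y clear] — {cam, foot, rail, side_panel}
5. back_panel@(0, -1) [-x clear] — {back_panel, cam, foot, rail, side_panel}
6. drawer_front@(-1, -1) [-x clear] — {back_panel, cam, drawer_front, foot, rail, side_panel}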